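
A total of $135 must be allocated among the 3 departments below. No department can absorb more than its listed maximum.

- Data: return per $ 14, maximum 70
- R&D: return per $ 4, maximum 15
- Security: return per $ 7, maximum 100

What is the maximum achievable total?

Highest return per $ first: Data 14 > Security 7 > R&D 4.
Data takes 70 to reach its cap of 70 → 65 left.
Security: +65 (room for 100) → 65. Pool exhausted.
Total = 14×70 + 7×65 = 1435.

1435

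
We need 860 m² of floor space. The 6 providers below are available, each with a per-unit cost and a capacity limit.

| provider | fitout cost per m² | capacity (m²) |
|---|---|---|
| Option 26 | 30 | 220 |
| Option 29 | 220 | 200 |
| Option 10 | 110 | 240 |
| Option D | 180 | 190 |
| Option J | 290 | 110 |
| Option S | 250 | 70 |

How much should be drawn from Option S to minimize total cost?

10

Cheapest first:
Option 26 at 30: take all 220 m² ; 640 still needed.
Option 10 at 110: take all 240 m² ; 400 still needed.
Option D (180): use full 190 ; 210 m² to go.
Take 200 from Option 29 at 220 ; need 10 more.
Option S (250): take the remaining 10 ; done.
Option J: unused.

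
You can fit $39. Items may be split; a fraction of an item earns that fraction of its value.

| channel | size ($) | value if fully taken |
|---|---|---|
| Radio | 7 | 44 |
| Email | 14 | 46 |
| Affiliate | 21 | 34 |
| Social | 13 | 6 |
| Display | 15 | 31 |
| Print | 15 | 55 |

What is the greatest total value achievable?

Sort by value density: Radio 44/7≈6.29, Print 55/15≈3.67, Email 46/14≈3.29, Display 31/15≈2.07, Affiliate 34/21≈1.62, Social 6/13≈0.462.
Radio: take in full, 7 $ for value 44 — 32 left.
All 15 $ of Print fit (value 55) — 17 remain.
All 14 $ of Email fit (value 46) — 3 remain.
Fill the last 3 $ with part of Display: 3/15 of it earns 6.2.
Total value = 151.2.

151.2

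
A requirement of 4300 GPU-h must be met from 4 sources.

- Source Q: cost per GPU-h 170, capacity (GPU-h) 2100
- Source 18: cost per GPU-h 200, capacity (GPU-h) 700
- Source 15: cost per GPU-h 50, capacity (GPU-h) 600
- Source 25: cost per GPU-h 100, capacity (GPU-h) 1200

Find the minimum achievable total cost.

587000

Fill from the cheapest source first.
Take 600 from Source 15 at 50 — need 3700 more.
Take 1200 from Source 25 at 100 — need 2500 more.
Take 2100 from Source Q at 170 — need 400 more.
Source 18 at 200: take 400 of its 700 — requirement met.
Cost = 600×50 + 1200×100 + 2100×170 + 400×200 = 587000.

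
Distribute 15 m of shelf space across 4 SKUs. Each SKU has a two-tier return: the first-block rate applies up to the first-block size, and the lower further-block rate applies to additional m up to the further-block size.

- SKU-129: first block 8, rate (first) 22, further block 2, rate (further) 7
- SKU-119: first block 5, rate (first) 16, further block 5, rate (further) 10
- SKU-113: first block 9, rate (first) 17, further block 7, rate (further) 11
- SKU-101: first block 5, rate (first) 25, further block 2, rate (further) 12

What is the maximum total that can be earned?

Order all 8 blocks by rate: SKU-101/tier1 25 > SKU-129/tier1 22 > SKU-113/tier1 17 > SKU-119/tier1 16 > SKU-101/tier2 12 > SKU-113/tier2 11 > SKU-119/tier2 10 > SKU-129/tier2 7.
SKU-101 tier1 at 25: fill all 5 → 10 left.
SKU-129 tier1 at 22: fill all 8 → 2 left.
SKU-113/tier1: +2 of 9 at 17; pool empty.
Total = 25×5 + 22×8 + 17×2 = 335.

335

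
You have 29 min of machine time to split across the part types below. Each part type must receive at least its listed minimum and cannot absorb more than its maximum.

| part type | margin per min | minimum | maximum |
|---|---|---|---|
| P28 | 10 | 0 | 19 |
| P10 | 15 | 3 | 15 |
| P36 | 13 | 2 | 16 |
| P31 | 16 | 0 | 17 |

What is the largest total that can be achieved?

Meeting every minimum uses 0+3+2+0 = 5 min, leaving 24.
Highest margin per min first: P31 16 > P10 15 > P36 13 > P28 10.
Give P31 17 more to hit its cap of 17 — 7 left.
Only 7 left; P10 takes them to reach 10.
Total = 15×10 + 13×2 + 16×17 = 448.

448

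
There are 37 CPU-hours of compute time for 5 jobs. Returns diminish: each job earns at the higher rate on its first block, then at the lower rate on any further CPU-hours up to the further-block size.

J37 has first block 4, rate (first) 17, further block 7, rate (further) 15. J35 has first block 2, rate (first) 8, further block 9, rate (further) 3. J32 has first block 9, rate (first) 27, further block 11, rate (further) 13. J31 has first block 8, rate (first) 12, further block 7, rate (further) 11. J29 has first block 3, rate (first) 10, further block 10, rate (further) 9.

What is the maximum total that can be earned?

631

Order all 10 blocks by rate: J32/first 27 > J37/first 17 > J37/second 15 > J32/second 13 > J31/first 12 > J31/second 11 > J29/first 10 > J29/second 9 > J35/first 8 > J35/second 3.
Fill J32 first block (9 at 27) — 28 left.
J37 first at 17: fill all 4 — 24 left.
J37 second at 15: fill all 7 — 17 left.
Fill J32 second block (11 at 13) — 6 left.
J31/first: +6 of 8 at 12; pool empty.
Total = 27×9 + 17×4 + 15×7 + 13×11 + 12×6 = 631.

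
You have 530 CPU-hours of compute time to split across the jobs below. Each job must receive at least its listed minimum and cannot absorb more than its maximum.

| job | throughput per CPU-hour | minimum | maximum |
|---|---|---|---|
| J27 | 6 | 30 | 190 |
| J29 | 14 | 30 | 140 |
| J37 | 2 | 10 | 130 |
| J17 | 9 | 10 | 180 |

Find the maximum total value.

Meeting every minimum uses 30+30+10+10 = 80 CPU-hours, leaving 450.
Order the jobs by throughput per CPU-hour: J29 14 > J17 9 > J27 6 > J37 2.
J29 takes 110 more to reach its cap of 140 ; 340 left.
J17 takes 170 more to reach its cap of 180 ; 170 left.
J27: +160 to 190 (cap) ; 10 left.
Only 10 left; J37 takes them to reach 20.
Total = 6×190 + 14×140 + 2×20 + 9×180 = 4760.

4760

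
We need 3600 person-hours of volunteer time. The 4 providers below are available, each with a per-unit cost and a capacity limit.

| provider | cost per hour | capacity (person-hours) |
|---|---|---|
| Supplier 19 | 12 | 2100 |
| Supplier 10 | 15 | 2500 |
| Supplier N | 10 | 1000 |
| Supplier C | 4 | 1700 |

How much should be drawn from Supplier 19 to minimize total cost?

Cheapest first:
Take 1700 from Supplier C at 4 → need 1900 more.
Supplier N (10): use full 1000 → 900 person-hours to go.
Supplier 19 (12): take the remaining 900 → done.
Supplier 10: unused.

900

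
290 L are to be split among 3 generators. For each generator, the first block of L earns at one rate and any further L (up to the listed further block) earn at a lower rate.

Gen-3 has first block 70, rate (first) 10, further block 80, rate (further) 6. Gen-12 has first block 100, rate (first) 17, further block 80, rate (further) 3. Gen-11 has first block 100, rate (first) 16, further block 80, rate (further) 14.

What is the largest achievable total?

4520

Rank every tier by rate: Gen-12/T1 17 > Gen-11/T1 16 > Gen-11/T2 14 > Gen-3/T1 10 > Gen-3/T2 6 > Gen-12/T2 3.
Fill Gen-12 T1 block (100 at 17) → 190 left.
Gen-11 T1 at 16: fill all 100 → 90 left.
Fill Gen-11 T2 block (80 at 14) → 10 left.
10 remain; put them into Gen-3 T1 at 10.
Total = 17×100 + 16×100 + 14×80 + 10×10 = 4520.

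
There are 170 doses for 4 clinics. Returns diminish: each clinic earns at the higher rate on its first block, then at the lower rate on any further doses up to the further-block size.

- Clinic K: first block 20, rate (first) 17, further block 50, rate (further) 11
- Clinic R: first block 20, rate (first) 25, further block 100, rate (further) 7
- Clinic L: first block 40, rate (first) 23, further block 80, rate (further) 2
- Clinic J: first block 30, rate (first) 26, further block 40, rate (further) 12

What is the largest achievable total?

Rank every tier by rate: Clinic J/tier1 26 > Clinic R/tier1 25 > Clinic L/tier1 23 > Clinic K/tier1 17 > Clinic J/tier2 12 > Clinic K/tier2 11 > Clinic R/tier2 7 > Clinic L/tier2 2.
Clinic J/tier1 (26): +30 ; 140 left.
Fill Clinic R tier1 block (20 at 25) ; 120 left.
Clinic L/tier1 (23): +40 ; 80 left.
Clinic K/tier1 (17): +20 ; 60 left.
Clinic J tier2 at 12: fill all 40 ; 20 left.
Clinic K tier2 at 11: only 20 left, fill 20.
Total = 26×30 + 25×20 + 23×40 + 17×20 + 12×40 + 11×20 = 3240.

3240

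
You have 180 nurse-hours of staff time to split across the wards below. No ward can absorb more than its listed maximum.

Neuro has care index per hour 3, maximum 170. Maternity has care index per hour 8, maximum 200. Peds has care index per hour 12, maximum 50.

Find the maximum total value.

Order the wards by care index per hour: Peds 12 > Maternity 8 > Neuro 3.
Give Peds 50 to hit its cap of 50 — 130 left.
Only 130 left; Maternity takes them to reach 130.
Total = 8×130 + 12×50 = 1640.

1640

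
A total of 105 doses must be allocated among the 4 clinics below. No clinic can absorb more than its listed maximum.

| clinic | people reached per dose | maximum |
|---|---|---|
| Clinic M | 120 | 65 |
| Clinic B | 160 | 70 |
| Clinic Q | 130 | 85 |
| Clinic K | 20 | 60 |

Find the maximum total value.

15750

Rank by people reached per dose: Clinic B 160 > Clinic Q 130 > Clinic M 120 > Clinic K 20.
Clinic B: +70 to 70 (cap) → 35 left.
Clinic Q: +35 (room for 85) → 35. Pool exhausted.
Total = 160×70 + 130×35 = 15750.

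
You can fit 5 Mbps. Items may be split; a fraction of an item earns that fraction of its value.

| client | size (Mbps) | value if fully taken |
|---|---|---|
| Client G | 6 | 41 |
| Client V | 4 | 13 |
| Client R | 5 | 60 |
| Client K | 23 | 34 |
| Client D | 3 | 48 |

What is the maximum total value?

72

Rank by value-to-size ratio: Client D 48/3≈16, Client R 60/5≈12, Client G 41/6≈6.83, Client V 13/4≈3.25, Client K 34/23≈1.48.
Take all of Client D (3 Mbps, value 48) — 2 Mbps left.
Fill the last 2 Mbps with part of Client R: 2/5 of it earns 24.
Total value = 72.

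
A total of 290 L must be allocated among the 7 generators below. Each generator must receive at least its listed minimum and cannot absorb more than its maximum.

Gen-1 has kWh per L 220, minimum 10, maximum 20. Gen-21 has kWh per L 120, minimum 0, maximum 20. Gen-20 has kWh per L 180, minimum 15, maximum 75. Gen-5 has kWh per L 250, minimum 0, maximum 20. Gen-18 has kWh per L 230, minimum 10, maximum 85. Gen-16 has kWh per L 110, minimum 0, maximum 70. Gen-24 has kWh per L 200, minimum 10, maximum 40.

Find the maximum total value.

56150

Meeting every minimum uses 10+0+15+0+10+0+10 = 45 L, leaving 245.
Order the generators by kWh per L: Gen-5 250 > Gen-18 230 > Gen-1 220 > Gen-24 200 > Gen-20 180 > Gen-21 120 > Gen-16 110.
Gen-5 takes 20 more to reach its cap of 20 — 225 left.
Give Gen-18 75 more to hit its cap of 85 — 150 left.
Gen-1: +10 to 20 (cap) — 140 left.
Give Gen-24 30 more to hit its cap of 40 — 110 left.
Give Gen-20 60 more to hit its cap of 75 — 50 left.
Gen-21: +20 to 20 (cap) — 30 left.
Gen-16 has room for 70 more but only 30 remain, so it gets 30.
Total = 220×20 + 120×20 + 180×75 + 250×20 + 230×85 + 110×30 + 200×40 = 56150.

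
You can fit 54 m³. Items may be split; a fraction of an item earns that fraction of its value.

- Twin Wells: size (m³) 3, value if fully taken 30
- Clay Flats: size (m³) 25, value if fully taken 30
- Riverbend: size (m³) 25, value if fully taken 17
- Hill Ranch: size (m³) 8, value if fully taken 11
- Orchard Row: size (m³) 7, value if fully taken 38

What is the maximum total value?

116.48

Rank by value-to-size ratio: Twin Wells 30/3≈10, Orchard Row 38/7≈5.43, Hill Ranch 11/8≈1.38, Clay Flats 30/25≈1.2, Riverbend 17/25≈0.68.
Twin Wells: take in full, 3 m³ for value 30 ; 51 left.
Take all of Orchard Row (7 m³, value 38) ; 44 m³ left.
Hill Ranch: take in full, 8 m³ for value 11 ; 36 left.
All 25 m³ of Clay Flats fit (value 30) ; 11 remain.
Only 11 m³ remain; take 11/25 of Riverbend for value 17×11/25 = 7.48.
Total value = 116.48.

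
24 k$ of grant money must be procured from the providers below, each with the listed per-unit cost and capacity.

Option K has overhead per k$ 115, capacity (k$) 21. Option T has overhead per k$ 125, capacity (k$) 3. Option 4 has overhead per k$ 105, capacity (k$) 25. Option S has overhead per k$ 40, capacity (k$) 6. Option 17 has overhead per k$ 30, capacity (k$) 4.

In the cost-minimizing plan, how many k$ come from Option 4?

Fill from the cheapest provider first.
Take 4 from Option 17 at 30 — need 20 more.
Option S at 40: take all 6 k$ — 14 still needed.
Option 4 at 105: take 14 of its 25 — requirement met.
Option K, Option T: unused.

14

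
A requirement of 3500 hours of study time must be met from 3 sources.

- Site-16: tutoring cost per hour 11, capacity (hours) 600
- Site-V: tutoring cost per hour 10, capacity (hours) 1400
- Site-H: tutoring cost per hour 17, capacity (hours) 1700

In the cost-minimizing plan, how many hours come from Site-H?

1500

Fill from the cheapest source first.
Site-V at 10: take all 1400 hours → 2100 still needed.
Site-16 at 11: take all 600 hours → 1500 still needed.
Site-H (17): take the remaining 1500 → done.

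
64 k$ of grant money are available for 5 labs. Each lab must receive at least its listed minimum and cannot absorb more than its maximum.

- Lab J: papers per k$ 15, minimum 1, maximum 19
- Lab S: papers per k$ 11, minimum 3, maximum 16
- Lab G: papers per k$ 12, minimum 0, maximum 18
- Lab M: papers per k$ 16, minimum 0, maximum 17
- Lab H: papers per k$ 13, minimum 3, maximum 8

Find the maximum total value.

Meeting every minimum uses 1+3+0+0+3 = 7 k$, leaving 57.
Highest papers per k$ first: Lab M 16 > Lab J 15 > Lab H 13 > Lab G 12 > Lab S 11.
Lab M takes 17 more to reach its cap of 17 ; 40 left.
Give Lab J 18 more to hit its cap of 19 ; 22 left.
Give Lab H 5 more to hit its cap of 8 ; 17 left.
Lab G has room for 18 more but only 17 remain, so it gets 17.
Total = 15×19 + 11×3 + 12×17 + 16×17 + 13×8 = 898.

898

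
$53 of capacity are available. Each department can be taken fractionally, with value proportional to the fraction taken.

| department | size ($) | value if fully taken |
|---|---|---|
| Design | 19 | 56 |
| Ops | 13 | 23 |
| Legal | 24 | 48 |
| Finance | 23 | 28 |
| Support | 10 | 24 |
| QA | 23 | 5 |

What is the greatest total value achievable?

Best value per unit of size first: Design 56/19≈2.95, Support 24/10≈2.4, Legal 48/24≈2, Ops 23/13≈1.77, Finance 28/23≈1.22, QA 5/23≈0.217.
Design: take in full, 19 $ for value 56 → 34 left.
Take all of Support (10 $, value 24) → 24 $ left.
All 24 $ of Legal fit (value 48) → 0 remain.
Total value = 128.

128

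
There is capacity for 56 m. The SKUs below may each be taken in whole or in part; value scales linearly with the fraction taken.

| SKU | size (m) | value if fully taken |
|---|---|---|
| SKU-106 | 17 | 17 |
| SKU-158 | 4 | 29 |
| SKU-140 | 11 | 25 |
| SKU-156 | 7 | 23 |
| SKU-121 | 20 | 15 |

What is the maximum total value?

106.75

Rank by value-to-size ratio: SKU-158 29/4≈7.25, SKU-156 23/7≈3.29, SKU-140 25/11≈2.27, SKU-106 17/17≈1, SKU-121 15/20≈0.75.
SKU-158: take in full, 4 m for value 29 — 52 left.
Take all of SKU-156 (7 m, value 23) — 45 m left.
All 11 m of SKU-140 fit (value 25) — 34 remain.
Take all of SKU-106 (17 m, value 17) — 17 m left.
17 m left: a 17/20 share of SKU-121 gives 15×17/20 = 12.75.
Total value = 106.75.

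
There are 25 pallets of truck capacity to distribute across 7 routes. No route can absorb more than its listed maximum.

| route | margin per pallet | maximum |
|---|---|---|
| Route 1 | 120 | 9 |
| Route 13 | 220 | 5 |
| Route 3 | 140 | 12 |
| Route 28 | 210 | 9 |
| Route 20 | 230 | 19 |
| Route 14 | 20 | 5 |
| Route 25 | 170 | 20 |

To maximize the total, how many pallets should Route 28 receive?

1

Order the routes by margin per pallet: Route 20 230 > Route 13 220 > Route 28 210 > Route 25 170 > Route 3 140 > Route 1 120 > Route 14 20.
Route 20: +19 to 19 (cap) — 6 left.
Route 13: +5 to 5 (cap) — 1 left.
Only 1 left; Route 28 takes them to reach 1.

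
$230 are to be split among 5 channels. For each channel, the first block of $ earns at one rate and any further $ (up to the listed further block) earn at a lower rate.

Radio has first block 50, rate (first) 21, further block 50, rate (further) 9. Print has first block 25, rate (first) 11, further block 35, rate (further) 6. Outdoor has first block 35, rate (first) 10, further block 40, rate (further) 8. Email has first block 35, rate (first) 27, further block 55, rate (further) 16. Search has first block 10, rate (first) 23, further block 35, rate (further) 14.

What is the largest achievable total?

4070

Rank every tier by rate: Email/tier1 27 > Search/tier1 23 > Radio/tier1 21 > Email/tier2 16 > Search/tier2 14 > Print/tier1 11 > Outdoor/tier1 10 > Radio/tier2 9 > Outdoor/tier2 8 > Print/tier2 6.
Fill Email tier1 block (35 at 27) ; 195 left.
Fill Search tier1 block (10 at 23) ; 185 left.
Radio/tier1 (21): +50 ; 135 left.
Fill Email tier2 block (55 at 16) ; 80 left.
Search tier2 at 14: fill all 35 ; 45 left.
Fill Print tier1 block (25 at 11) ; 20 left.
Outdoor tier1 at 10: only 20 left, fill 20.
Total = 27×35 + 23×10 + 21×50 + 16×55 + 14×35 + 11×25 + 10×20 = 4070.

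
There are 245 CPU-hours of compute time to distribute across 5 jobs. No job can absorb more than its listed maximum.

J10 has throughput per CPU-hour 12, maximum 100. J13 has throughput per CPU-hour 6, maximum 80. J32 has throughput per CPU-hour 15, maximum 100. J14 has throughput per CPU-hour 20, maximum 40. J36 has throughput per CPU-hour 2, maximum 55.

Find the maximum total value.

Highest throughput per CPU-hour first: J14 20 > J32 15 > J10 12 > J13 6 > J36 2.
J14 takes 40 to reach its cap of 40 — 205 left.
Give J32 100 to hit its cap of 100 — 105 left.
J10 takes 100 to reach its cap of 100 — 5 left.
Only 5 left; J13 takes them to reach 5.
Total = 12×100 + 6×5 + 15×100 + 20×40 = 3530.

3530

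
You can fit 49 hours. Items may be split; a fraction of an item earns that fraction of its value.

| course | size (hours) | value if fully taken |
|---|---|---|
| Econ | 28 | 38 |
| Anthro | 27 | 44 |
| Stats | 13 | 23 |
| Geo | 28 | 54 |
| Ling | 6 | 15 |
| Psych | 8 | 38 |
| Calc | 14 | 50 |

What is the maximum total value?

Best value per unit of size first: Psych 38/8≈4.75, Calc 50/14≈3.57, Ling 15/6≈2.5, Geo 54/28≈1.93, Stats 23/13≈1.77, Anthro 44/27≈1.63, Econ 38/28≈1.36.
Psych: take in full, 8 hours for value 38 — 41 left.
Calc: take in full, 14 hours for value 50 — 27 left.
All 6 hours of Ling fit (value 15) — 21 remain.
Only 21 hours remain; take 21/28 of Geo for value 54×21/28 = 40.5.
Total value = 143.5.

143.5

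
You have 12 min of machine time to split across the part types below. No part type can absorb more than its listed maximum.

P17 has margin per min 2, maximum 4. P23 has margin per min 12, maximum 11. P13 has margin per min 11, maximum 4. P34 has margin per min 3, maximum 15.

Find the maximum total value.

Rank by margin per min: P23 12 > P13 11 > P34 3 > P17 2.
Give P23 11 to hit its cap of 11 ; 1 left.
P13: +1 (room for 4) → 1. Pool exhausted.
Total = 12×11 + 11×1 = 143.

143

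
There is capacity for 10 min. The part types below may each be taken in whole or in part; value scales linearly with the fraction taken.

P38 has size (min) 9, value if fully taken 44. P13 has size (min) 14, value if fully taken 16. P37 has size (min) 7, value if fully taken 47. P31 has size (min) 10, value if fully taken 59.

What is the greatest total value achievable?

Sort by value density: P37 47/7≈6.71, P31 59/10≈5.9, P38 44/9≈4.89, P13 16/14≈1.14.
Take all of P37 (7 min, value 47) — 3 min left.
Fill the last 3 min with part of P31: 3/10 of it earns 17.7.
Total value = 64.7.

64.7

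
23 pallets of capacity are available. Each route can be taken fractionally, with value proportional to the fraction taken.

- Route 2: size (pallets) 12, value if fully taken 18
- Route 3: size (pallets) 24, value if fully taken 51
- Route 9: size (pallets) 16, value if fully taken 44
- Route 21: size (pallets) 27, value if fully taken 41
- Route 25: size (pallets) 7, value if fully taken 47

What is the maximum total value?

Rank by value-to-size ratio: Route 25 47/7≈6.71, Route 9 44/16≈2.75, Route 3 51/24≈2.12, Route 21 41/27≈1.52, Route 2 18/12≈1.5.
Route 25: take in full, 7 pallets for value 47 — 16 left.
Route 9: take in full, 16 pallets for value 44 — 0 left.
Total value = 91.

91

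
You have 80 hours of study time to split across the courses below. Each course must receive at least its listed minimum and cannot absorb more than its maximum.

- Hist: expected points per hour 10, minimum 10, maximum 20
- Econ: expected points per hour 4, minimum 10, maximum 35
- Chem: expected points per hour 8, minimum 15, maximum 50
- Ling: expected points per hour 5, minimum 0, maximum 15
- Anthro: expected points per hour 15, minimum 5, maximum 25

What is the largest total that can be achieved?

Meeting every minimum uses 10+10+15+0+5 = 40 hours, leaving 40.
Order the courses by expected points per hour: Anthro 15 > Hist 10 > Chem 8 > Ling 5 > Econ 4.
Anthro takes 20 more to reach its cap of 25 → 20 left.
Give Hist 10 more to hit its cap of 20 → 10 left.
Chem: +10 (room for 35) → 25. Pool exhausted.
Total = 10×20 + 4×10 + 8×25 + 15×25 = 815.

815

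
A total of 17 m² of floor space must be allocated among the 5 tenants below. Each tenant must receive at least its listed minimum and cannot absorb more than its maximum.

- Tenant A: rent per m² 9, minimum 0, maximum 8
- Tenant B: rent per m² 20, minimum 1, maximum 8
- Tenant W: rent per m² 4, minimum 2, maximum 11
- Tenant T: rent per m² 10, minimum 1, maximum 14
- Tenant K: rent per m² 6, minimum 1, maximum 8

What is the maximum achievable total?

234

Meeting every minimum uses 0+1+2+1+1 = 5 m², leaving 12.
Order the tenants by rent per m²: Tenant B 20 > Tenant T 10 > Tenant A 9 > Tenant K 6 > Tenant W 4.
Give Tenant B 7 more to hit its cap of 8 → 5 left.
Tenant T has room for 13 more but only 5 remain, so it gets 6.
Total = 20×8 + 4×2 + 10×6 + 6×1 = 234.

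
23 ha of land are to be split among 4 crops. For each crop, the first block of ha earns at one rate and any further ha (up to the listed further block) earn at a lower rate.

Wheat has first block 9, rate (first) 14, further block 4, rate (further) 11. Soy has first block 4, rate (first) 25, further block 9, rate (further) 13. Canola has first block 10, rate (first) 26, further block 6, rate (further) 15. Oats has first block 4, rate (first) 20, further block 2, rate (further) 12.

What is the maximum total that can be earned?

515

Order all 8 blocks by rate: Canola/first 26 > Soy/first 25 > Oats/first 20 > Canola/second 15 > Wheat/first 14 > Soy/second 13 > Oats/second 12 > Wheat/second 11.
Canola first at 26: fill all 10 → 13 left.
Soy first at 25: fill all 4 → 9 left.
Fill Oats first block (4 at 20) → 5 left.
Canola second at 15: only 5 left, fill 5.
Total = 26×10 + 25×4 + 20×4 + 15×5 = 515.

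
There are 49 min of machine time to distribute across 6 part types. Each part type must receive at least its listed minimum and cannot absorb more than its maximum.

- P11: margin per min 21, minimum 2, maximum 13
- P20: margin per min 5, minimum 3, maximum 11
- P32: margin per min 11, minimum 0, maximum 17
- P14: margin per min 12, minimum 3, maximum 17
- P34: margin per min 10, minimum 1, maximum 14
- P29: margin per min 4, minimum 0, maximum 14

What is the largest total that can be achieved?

Meeting every minimum uses 2+3+0+3+1+0 = 9 min, leaving 40.
Rank by margin per min: P11 21 > P14 12 > P32 11 > P34 10 > P20 5 > P29 4.
Give P11 11 more to hit its cap of 13 ; 29 left.
P14: +14 to 17 (cap) ; 15 left.
P32: +15 (room for 17) → 15. Pool exhausted.
Total = 21×13 + 5×3 + 11×15 + 12×17 + 10×1 = 667.

667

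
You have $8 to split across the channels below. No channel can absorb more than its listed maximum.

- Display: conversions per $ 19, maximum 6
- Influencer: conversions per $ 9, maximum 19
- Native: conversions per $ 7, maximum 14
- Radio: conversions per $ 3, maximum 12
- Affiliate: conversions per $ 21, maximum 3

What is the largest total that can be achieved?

158

Highest conversions per $ first: Affiliate 21 > Display 19 > Influencer 9 > Native 7 > Radio 3.
Affiliate takes 3 to reach its cap of 3 ; 5 left.
Only 5 left; Display takes them to reach 5.
Total = 19×5 + 21×3 = 158.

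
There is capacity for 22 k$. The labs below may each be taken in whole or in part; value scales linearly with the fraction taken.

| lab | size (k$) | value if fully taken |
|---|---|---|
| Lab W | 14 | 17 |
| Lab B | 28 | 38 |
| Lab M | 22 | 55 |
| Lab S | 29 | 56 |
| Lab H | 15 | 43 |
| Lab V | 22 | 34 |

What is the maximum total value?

60.5

Rank by value-to-size ratio: Lab H 43/15≈2.87, Lab M 55/22≈2.5, Lab S 56/29≈1.93, Lab V 34/22≈1.55, Lab B 38/28≈1.36, Lab W 17/14≈1.21.
Take all of Lab H (15 k$, value 43) ; 7 k$ left.
Fill the last 7 k$ with part of Lab M: 7/22 of it earns 17.5.
Total value = 60.5.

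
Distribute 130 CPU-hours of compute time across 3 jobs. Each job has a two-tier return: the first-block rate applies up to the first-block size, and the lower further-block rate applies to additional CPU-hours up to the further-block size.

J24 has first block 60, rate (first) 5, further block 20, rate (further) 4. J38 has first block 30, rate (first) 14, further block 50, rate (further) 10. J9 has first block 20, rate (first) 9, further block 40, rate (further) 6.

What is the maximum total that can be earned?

1280

Order all 6 blocks by rate: J38/T1 14 > J38/T2 10 > J9/T1 9 > J9/T2 6 > J24/T1 5 > J24/T2 4.
J38 T1 at 14: fill all 30 ; 100 left.
J38 T2 at 10: fill all 50 ; 50 left.
J9 T1 at 9: fill all 20 ; 30 left.
J9/T2: +30 of 40 at 6; pool empty.
Total = 14×30 + 10×50 + 9×20 + 6×30 = 1280.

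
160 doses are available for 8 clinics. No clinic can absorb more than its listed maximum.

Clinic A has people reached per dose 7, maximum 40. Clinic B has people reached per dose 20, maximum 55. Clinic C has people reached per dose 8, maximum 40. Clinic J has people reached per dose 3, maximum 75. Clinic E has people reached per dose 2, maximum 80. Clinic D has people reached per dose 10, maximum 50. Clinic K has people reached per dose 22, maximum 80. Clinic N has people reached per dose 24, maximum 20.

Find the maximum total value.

Highest people reached per dose first: Clinic N 24 > Clinic K 22 > Clinic B 20 > Clinic D 10 > Clinic C 8 > Clinic A 7 > Clinic J 3 > Clinic E 2.
Clinic N: +20 to 20 (cap) ; 140 left.
Give Clinic K 80 to hit its cap of 80 ; 60 left.
Clinic B takes 55 to reach its cap of 55 ; 5 left.
Clinic D: +5 (room for 50) → 5. Pool exhausted.
Total = 20×55 + 10×5 + 22×80 + 24×20 = 3390.

3390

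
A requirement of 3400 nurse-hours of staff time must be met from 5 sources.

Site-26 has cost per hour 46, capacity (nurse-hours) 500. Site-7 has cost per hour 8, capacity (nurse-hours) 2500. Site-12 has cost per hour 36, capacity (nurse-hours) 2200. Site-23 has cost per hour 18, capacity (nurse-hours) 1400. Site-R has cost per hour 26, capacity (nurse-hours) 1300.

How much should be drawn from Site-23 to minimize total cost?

Fill from the cheapest source first.
Site-7 (8): use full 2500 → 900 nurse-hours to go.
Take 900 from Site-23 at 18 to finish.
Site-R, Site-12, Site-26: unused.

900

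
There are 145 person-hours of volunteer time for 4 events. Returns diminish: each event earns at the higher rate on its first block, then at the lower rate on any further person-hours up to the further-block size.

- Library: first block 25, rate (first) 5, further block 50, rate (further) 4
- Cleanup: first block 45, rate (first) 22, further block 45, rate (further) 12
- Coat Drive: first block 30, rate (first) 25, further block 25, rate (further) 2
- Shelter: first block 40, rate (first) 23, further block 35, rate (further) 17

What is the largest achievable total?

3170

Order all 8 blocks by rate: Coat Drive/tier1 25 > Shelter/tier1 23 > Cleanup/tier1 22 > Shelter/tier2 17 > Cleanup/tier2 12 > Library/tier1 5 > Library/tier2 4 > Coat Drive/tier2 2.
Fill Coat Drive tier1 block (30 at 25) → 115 left.
Shelter tier1 at 23: fill all 40 → 75 left.
Cleanup/tier1 (22): +45 → 30 left.
Shelter/tier2: +30 of 35 at 17; pool empty.
Total = 25×30 + 23×40 + 22×45 + 17×30 = 3170.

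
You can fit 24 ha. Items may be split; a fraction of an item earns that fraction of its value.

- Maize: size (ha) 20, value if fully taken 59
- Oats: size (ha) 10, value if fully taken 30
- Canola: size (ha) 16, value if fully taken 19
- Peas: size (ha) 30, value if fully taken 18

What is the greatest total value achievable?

Rank by value-to-size ratio: Oats 30/10≈3, Maize 59/20≈2.95, Canola 19/16≈1.19, Peas 18/30≈0.6.
Take all of Oats (10 ha, value 30) ; 14 ha left.
14 ha left: a 14/20 share of Maize gives 59×14/20 = 41.3.
Total value = 71.3.

71.3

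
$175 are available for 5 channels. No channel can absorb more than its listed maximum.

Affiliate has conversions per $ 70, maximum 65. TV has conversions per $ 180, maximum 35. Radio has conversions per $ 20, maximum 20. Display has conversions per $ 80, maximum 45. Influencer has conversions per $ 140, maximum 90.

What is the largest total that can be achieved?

Highest conversions per $ first: TV 180 > Influencer 140 > Display 80 > Affiliate 70 > Radio 20.
Give TV 35 to hit its cap of 35 ; 140 left.
Influencer takes 90 to reach its cap of 90 ; 50 left.
Give Display 45 to hit its cap of 45 ; 5 left.
Affiliate has room for 65 but only 5 remain, so it gets 5.
Total = 70×5 + 180×35 + 80×45 + 140×90 = 22850.

22850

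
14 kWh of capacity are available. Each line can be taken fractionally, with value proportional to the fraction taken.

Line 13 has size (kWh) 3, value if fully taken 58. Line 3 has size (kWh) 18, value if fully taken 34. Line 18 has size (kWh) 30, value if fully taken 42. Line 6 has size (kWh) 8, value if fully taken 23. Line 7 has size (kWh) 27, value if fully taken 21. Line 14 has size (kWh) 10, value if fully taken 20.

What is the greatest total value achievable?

87

Rank by value-to-size ratio: Line 13 58/3≈19.3, Line 6 23/8≈2.88, Line 14 20/10≈2, Line 3 34/18≈1.89, Line 18 42/30≈1.4, Line 7 21/27≈0.778.
Take all of Line 13 (3 kWh, value 58) ; 11 kWh left.
Line 6: take in full, 8 kWh for value 23 ; 3 left.
Fill the last 3 kWh with part of Line 14: 3/10 of it earns 6.
Total value = 87.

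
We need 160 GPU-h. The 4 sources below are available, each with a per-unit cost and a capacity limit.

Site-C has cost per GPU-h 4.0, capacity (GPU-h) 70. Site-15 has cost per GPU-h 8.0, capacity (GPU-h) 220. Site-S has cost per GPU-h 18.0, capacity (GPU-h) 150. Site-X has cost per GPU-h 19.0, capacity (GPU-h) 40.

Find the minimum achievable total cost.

1000

Cheapest first:
Site-C at 4.0: take all 70 GPU-h — 90 still needed.
Site-15 (8.0): take the remaining 90 — done.
Site-S, Site-X: unused.
Cost = 70×4.0 + 90×8.0 = 1000.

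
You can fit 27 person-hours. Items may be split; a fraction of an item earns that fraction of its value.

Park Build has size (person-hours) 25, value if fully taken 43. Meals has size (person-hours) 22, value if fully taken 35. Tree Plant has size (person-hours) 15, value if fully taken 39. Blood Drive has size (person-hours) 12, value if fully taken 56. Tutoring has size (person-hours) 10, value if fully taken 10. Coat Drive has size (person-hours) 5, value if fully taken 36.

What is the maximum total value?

118

Sort by value density: Coat Drive 36/5≈7.2, Blood Drive 56/12≈4.67, Tree Plant 39/15≈2.6, Park Build 43/25≈1.72, Meals 35/22≈1.59, Tutoring 10/10≈1.
Take all of Coat Drive (5 person-hours, value 36) ; 22 person-hours left.
Take all of Blood Drive (12 person-hours, value 56) ; 10 person-hours left.
10 person-hours left: a 10/15 share of Tree Plant gives 39×10/15 = 26.
Total value = 118.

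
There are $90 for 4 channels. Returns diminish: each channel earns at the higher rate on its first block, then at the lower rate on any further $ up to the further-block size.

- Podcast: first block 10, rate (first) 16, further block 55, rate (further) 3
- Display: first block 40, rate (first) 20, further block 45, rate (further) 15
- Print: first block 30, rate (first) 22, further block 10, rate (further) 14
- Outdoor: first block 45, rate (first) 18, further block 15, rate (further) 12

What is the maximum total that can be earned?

Rank every tier by rate: Print/first 22 > Display/first 20 > Outdoor/first 18 > Podcast/first 16 > Display/second 15 > Print/second 14 > Outdoor/second 12 > Podcast/second 3.
Print first at 22: fill all 30 → 60 left.
Display/first (20): +40 → 20 left.
20 remain; put them into Outdoor first at 18.
Total = 22×30 + 20×40 + 18×20 = 1820.

1820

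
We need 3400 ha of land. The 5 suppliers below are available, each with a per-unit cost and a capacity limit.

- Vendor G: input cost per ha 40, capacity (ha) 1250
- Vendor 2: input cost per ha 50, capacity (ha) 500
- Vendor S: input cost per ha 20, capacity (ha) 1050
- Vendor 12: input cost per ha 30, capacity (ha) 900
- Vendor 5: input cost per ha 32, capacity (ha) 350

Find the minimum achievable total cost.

Cheapest first:
Vendor S (20): use full 1050 — 2350 ha to go.
Vendor 12 at 30: take all 900 ha — 1450 still needed.
Vendor 5 at 32: take all 350 ha — 1100 still needed.
Vendor G (40): take the remaining 1100 — done.
Vendor 2: unused.
Cost = 1050×20 + 900×30 + 350×32 + 1100×40 = 103200.

103200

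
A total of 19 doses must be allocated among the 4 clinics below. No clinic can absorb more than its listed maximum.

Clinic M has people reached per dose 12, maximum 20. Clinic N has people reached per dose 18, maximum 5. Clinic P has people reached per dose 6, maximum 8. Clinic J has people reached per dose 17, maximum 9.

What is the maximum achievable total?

Rank by people reached per dose: Clinic N 18 > Clinic J 17 > Clinic M 12 > Clinic P 6.
Clinic N takes 5 to reach its cap of 5 → 14 left.
Give Clinic J 9 to hit its cap of 9 → 5 left.
Only 5 left; Clinic M takes them to reach 5.
Total = 12×5 + 18×5 + 17×9 = 303.

303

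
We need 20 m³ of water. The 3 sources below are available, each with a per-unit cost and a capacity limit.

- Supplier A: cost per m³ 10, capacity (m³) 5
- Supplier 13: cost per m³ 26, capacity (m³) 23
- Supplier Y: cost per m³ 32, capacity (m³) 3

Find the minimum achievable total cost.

440

Use sources in increasing cost order.
Take 5 from Supplier A at 10 → need 15 more.
Take 15 from Supplier 13 at 26 to finish.
Supplier Y: unused.
Cost = 5×10 + 15×26 = 440.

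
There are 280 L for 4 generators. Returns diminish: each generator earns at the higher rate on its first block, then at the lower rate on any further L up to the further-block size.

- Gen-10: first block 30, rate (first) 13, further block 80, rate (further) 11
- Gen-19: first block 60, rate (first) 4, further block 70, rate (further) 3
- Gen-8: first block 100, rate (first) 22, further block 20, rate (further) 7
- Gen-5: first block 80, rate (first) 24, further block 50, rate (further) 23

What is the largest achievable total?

Treat each block as its own option and order by rate: Gen-5/T1 24 > Gen-5/T2 23 > Gen-8/T1 22 > Gen-10/T1 13 > Gen-10/T2 11 > Gen-8/T2 7 > Gen-19/T1 4 > Gen-19/T2 3.
Gen-5 T1 at 24: fill all 80 → 200 left.
Gen-5/T2 (23): +50 → 150 left.
Gen-8 T1 at 22: fill all 100 → 50 left.
Gen-10/T1 (13): +30 → 20 left.
Gen-10 T2 at 11: only 20 left, fill 20.
Total = 24×80 + 23×50 + 22×100 + 13×30 + 11×20 = 5880.

5880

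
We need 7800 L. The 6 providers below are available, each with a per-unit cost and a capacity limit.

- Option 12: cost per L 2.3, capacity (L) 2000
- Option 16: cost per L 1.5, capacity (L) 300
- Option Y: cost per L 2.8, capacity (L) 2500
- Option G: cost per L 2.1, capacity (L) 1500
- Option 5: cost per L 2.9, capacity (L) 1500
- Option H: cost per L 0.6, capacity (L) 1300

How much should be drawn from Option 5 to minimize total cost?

Fill from the cheapest provider first.
Take 1300 from Option H at 0.6 ; need 6500 more.
Option 16 (1.5): use full 300 ; 6200 L to go.
Option G at 2.1: take all 1500 L ; 4700 still needed.
Take 2000 from Option 12 at 2.3 ; need 2700 more.
Take 2500 from Option Y at 2.8 ; need 200 more.
Option 5 at 2.9: take 200 of its 1500 ; requirement met.

200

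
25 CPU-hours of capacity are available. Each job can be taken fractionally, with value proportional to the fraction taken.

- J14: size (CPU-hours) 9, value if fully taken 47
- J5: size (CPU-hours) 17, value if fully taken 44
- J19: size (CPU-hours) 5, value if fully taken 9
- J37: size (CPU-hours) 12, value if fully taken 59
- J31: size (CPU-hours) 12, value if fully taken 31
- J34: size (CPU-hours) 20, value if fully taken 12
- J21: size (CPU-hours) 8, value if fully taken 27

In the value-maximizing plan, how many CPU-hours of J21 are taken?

4

Best value per unit of size first: J14 47/9≈5.22, J37 59/12≈4.92, J21 27/8≈3.38, J5 44/17≈2.59, J31 31/12≈2.58, J19 9/5≈1.8, J34 12/20≈0.6.
Take all of J14 (9 CPU-hours, value 47) ; 16 CPU-hours left.
J37: take in full, 12 CPU-hours for value 59 ; 4 left.
Fill the last 4 CPU-hours with part of J21: 4/8 of it earns 13.5.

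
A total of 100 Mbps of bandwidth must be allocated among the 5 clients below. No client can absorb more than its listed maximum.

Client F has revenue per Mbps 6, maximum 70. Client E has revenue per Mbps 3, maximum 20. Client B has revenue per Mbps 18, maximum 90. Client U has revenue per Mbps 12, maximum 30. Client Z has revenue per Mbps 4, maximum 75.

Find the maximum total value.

1740

Order the clients by revenue per Mbps: Client B 18 > Client U 12 > Client F 6 > Client Z 4 > Client E 3.
Client B: +90 to 90 (cap) ; 10 left.
Client U has room for 30 but only 10 remain, so it gets 10.
Total = 18×90 + 12×10 = 1740.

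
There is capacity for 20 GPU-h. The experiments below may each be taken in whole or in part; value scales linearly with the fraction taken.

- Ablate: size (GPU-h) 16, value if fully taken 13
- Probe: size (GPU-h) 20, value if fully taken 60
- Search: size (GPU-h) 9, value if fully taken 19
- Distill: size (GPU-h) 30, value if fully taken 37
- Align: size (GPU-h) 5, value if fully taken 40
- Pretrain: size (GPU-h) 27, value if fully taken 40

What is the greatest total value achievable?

Best value per unit of size first: Align 40/5≈8, Probe 60/20≈3, Search 19/9≈2.11, Pretrain 40/27≈1.48, Distill 37/30≈1.23, Ablate 13/16≈0.812.
Take all of Align (5 GPU-h, value 40) → 15 GPU-h left.
Only 15 GPU-h remain; take 15/20 of Probe for value 60×15/20 = 45.
Total value = 85.

85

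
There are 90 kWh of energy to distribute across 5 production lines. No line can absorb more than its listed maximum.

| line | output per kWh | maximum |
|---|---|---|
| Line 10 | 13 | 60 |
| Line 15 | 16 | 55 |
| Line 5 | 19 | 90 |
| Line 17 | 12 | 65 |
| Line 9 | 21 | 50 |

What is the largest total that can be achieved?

1810

Highest output per kWh first: Line 9 21 > Line 5 19 > Line 15 16 > Line 10 13 > Line 17 12.
Line 9 takes 50 to reach its cap of 50 → 40 left.
Only 40 left; Line 5 takes them to reach 40.
Total = 19×40 + 21×50 = 1810.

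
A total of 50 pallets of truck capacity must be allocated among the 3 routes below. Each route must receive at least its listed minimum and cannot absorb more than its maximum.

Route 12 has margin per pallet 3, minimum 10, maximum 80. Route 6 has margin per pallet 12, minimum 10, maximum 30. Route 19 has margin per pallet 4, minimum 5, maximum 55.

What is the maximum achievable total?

Meeting every minimum uses 10+10+5 = 25 pallets, leaving 25.
Rank by margin per pallet: Route 6 12 > Route 19 4 > Route 12 3.
Give Route 6 20 more to hit its cap of 30 → 5 left.
Only 5 left; Route 19 takes them to reach 10.
Total = 3×10 + 12×30 + 4×10 = 430.

430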